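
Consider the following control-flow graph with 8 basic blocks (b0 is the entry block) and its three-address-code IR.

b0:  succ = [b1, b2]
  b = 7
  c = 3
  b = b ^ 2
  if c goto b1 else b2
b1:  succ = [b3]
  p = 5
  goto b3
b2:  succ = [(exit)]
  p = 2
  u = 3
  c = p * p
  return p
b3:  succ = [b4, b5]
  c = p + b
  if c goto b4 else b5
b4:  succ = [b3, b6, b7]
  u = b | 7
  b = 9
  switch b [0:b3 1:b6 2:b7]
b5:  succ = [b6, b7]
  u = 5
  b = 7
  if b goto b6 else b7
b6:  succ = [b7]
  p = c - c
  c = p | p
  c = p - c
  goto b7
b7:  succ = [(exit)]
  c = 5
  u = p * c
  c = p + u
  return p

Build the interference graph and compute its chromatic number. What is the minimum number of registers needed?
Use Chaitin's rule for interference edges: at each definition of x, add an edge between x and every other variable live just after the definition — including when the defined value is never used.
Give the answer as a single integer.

Answer: 3

Derivation:
def/use:
  b0 def {b,c} use ∅
  b1 def {p} use ∅
  b2 def {c,p,u} use ∅
  b3 def {c} use {b,p}
  b4 def {b,u} use {b}
  b5 def {b,u} use ∅
  b6 def {c,p} use {c}
  b7 def {c,u} use {p}

Live sets:
  b0: in=∅ out={b}
  b1: in={b} out={b,p}
  b2: in=∅ out=∅
  b3: in={b,p} out={b,c,p}
  b4: in={b,c,p} out={b,c,p}
  b5: in={c,p} out={c,p}
  b6: in={c} out={p}
  b7: in={p} out=∅

Interfere edges:
  b — {c,p}
  c — {b,p,u}
  p — {b,c,u}
  u — {c,p}

Registers:
  lower bound: {b,c,p} mutually conflict ⇒ χ ≥ 3
  assign b→R2 c→R0 p→R1 u→R2 — no edge inside a register ⇒ χ ≤ 3
  χ = 3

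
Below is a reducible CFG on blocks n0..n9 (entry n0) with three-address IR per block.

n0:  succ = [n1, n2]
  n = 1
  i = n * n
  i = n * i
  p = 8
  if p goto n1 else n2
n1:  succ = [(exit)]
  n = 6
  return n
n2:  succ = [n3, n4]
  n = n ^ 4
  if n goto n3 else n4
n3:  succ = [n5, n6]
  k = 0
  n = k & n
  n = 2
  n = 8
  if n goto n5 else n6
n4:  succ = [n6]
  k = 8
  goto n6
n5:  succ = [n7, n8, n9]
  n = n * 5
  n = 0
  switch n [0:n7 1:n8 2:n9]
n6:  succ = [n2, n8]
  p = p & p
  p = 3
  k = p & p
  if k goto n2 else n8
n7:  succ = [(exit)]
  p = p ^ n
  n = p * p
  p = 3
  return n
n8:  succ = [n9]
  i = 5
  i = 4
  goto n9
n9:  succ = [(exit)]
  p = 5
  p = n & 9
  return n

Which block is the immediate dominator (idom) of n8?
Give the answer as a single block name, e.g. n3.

idom tree: n1←n0 n2←n0 n3←n2 n4←n2 n5←n3 n6←n2 n7←n5 n8←n2 n9←n2
Join-block Dom:
  n2: preds {n0,n6}: {n0} ∩ {n0,n2,n6} = {n0}; idom=n0
  n6: preds {n3,n4}: {n0,n2,n3} ∩ {n0,n2,n4} = {n0,n2}; idom=n2
  n8: preds {n5,n6}: {n0,n2,n3,n5} ∩ {n0,n2,n6} = {n0,n2}; idom=n2
  n9: preds {n5,n8}: {n0,n2,n3,n5} ∩ {n0,n2,n8} = {n0,n2}; idom=n2

idom(n8) = n2

Answer: n2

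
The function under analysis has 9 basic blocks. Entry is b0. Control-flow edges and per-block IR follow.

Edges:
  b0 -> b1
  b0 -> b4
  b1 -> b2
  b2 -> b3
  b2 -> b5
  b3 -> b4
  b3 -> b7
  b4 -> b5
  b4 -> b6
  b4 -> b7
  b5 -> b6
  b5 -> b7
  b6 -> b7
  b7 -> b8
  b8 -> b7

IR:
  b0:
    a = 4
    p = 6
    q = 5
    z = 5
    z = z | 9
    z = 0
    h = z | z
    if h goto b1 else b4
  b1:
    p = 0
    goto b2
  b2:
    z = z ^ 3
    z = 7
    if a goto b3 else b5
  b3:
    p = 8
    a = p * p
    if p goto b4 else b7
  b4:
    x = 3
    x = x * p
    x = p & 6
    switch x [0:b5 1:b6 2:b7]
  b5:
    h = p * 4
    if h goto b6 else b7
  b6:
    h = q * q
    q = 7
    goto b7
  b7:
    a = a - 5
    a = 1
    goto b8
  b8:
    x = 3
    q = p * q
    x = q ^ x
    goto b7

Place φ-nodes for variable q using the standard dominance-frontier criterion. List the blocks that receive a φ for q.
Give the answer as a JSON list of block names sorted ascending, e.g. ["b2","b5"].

Answer: ["b7"]

Working:
idom tree: b1←b0 b2←b1 b3←b2 b4←b0 b5←b0 b6←b0 b7←b0 b8←b7
Dom∩ at merges:
  b4: preds {b0,b3}: {b0} ∩ {b0,b1,b2,b3} = {b0}; idom=b0
  b5: preds {b2,b4}: {b0,b1,b2} ∩ {b0,b4} = {b0}; idom=b0
  b6: preds {b4,b5}: {b0,b4} ∩ {b0,b5} = {b0}; idom=b0
  b7: preds {b3,b4,b5,b6,b8}: {b0,b1,b2,b3} ∩ {b0,b4} ∩ {b0,b5} ∩ {b0,b6} ∩ {b0,b7,b8} = {b0}; idom=b0

DF derivation:
  b4←b0: walk · to b0
  b4←b3: walk b3→b2→b1 to b0
  b5←b2: walk b2→b1 to b0
  b5←b4: walk b4 to b0
  b6←b4: walk b4 to b0
  b6←b5: walk b5 to b0
  b7←b3: walk b3→b2→b1 to b0
  b7←b4: walk b4 to b0
  b7←b5: walk b5 to b0
  b7←b6: walk b6 to b0
  b7←b8: walk b8→b7 to b0
  DF(b0)=∅
  DF(b1)={b4,b5,b7}
  DF(b2)={b4,b5,b7}
  DF(b3)={b4,b7}
  DF(b4)={b5,b6,b7}
  DF(b5)={b6,b7}
  DF(b6)={b7}
  DF(b7)={b7}
  DF(b8)={b7}

φ for q: defs {b0,b6,b8}
  DF⁺ = {b7}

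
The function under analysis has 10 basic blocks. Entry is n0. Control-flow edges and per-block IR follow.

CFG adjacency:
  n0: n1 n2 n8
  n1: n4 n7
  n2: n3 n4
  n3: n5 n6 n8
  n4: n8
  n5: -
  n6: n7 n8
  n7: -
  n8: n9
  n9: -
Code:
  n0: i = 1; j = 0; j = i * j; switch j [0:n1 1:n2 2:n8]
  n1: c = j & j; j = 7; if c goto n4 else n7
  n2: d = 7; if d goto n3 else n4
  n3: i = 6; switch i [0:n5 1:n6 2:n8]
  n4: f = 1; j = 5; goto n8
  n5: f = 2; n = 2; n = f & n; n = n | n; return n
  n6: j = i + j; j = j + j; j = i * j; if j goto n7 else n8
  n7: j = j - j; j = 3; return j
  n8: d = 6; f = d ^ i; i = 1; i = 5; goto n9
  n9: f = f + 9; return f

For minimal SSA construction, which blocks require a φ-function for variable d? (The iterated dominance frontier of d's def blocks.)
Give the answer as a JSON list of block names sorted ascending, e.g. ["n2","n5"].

idom tree: n1←n0 n2←n0 n3←n2 n4←n0 n5←n3 n6←n3 n7←n0 n8←n0 n9←n8
Dom at joins:
  n4: preds {n1,n2}: {n0,n1} ∩ {n0,n2} = {n0}; idom=n0
  n7: preds {n1,n6}: {n0,n1} ∩ {n0,n2,n3,n6} = {n0}; idom=n0
  n8: preds {n0,n3,n4,n6}: {n0} ∩ {n0,n2,n3} ∩ {n0,n4} ∩ {n0,n2,n3,n6} = {n0}; idom=n0

DF derivation:
  join n4 pred n1: n1 stop@n0
  join n4 pred n2: n2 stop@n0
  join n7 pred n1: n1 stop@n0
  join n7 pred n6: n6→n3→n2 stop@n0
  join n8 pred n0: · stop@n0
  join n8 pred n3: n3→n2 stop@n0
  join n8 pred n4: n4 stop@n0
  join n8 pred n6: n6→n3→n2 stop@n0
  n0: DF=∅
  n1: DF={n4,n7}
  n2: DF={n4,n7,n8}
  n3: DF={n7,n8}
  n4: DF={n8}
  n5: DF=∅
  n6: DF={n7,n8}
  n7: DF=∅
  n8: DF=∅
  n9: DF=∅

φ for d: defs {n2,n8}
  DF⁺ = {n4,n7,n8}

Answer: ["n4", "n7", "n8"]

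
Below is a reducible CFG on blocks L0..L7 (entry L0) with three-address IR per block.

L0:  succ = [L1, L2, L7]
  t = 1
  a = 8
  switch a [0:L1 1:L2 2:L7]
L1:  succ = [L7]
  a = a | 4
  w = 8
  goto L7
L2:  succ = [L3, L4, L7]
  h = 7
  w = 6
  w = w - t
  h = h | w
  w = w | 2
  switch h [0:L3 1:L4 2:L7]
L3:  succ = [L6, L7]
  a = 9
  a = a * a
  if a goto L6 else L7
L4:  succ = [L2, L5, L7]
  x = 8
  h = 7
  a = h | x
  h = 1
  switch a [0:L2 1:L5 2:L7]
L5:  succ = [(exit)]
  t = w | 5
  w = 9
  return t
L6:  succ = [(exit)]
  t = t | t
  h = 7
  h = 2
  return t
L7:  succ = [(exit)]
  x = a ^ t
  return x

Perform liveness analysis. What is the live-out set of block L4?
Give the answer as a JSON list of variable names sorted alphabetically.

Per-block:
  L0 def {a,t} use ∅
  L1 def {a,w} use {a}
  L2 def {h,w} use {t}
  L3 def {a} use ∅
  L4 def {a,h,x} use ∅
  L5 def {t,w} use {w}
  L6 def {h,t} use {t}
  L7 def {x} use {a,t}

Backward fixpoint:
  L0 li=∅ lo={a,t}
  L1 li={a,t} lo={a,t}
  L2 li={a,t} lo={a,t,w}
  L3 li={t} lo={a,t}
  L4 li={t,w} lo={a,t,w}
  L5 li={w} lo=∅
  L6 li={t} lo=∅
  L7 li={a,t} lo=∅

live-out(L4) = ["a", "t", "w"]

Answer: ["a", "t", "w"]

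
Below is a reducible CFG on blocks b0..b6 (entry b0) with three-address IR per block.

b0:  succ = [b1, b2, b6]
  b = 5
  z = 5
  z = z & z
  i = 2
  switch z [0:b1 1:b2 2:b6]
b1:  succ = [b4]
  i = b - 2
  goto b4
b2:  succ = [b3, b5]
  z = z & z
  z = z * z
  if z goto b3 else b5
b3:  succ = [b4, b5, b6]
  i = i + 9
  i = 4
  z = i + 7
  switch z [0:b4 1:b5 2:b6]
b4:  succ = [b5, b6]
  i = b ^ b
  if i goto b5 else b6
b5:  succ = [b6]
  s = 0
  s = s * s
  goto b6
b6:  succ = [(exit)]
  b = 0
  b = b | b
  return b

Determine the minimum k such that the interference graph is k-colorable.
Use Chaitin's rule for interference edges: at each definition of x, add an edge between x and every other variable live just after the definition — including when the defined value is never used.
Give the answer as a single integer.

Per-block:
  b0 def {b,i,z} use ∅
  b1 def {i} use {b}
  b2 def {z} use {z}
  b3 def {i,z} use {i}
  b4 def {i} use {b}
  b5 def {s} use ∅
  b6 def {b} use ∅

Backward fixpoint:
  b0: in=∅ out={b,i,z}
  b1: in={b} out={b}
  b2: in={b,i,z} out={b,i}
  b3: in={b,i} out={b}
  b4: in={b} out=∅
  b5: in=∅ out=∅
  b6: in=∅ out=∅

Conflict graph:
  b↔{i,z}
  i↔{b,z}
  s↔∅
  z↔{b,i}

Registers:
  clique {b,i,z} ⇒ need ≥ 3
  3-colouring: r0={b,s}  r1={i}  r2={z}
  χ = 3

Answer: 3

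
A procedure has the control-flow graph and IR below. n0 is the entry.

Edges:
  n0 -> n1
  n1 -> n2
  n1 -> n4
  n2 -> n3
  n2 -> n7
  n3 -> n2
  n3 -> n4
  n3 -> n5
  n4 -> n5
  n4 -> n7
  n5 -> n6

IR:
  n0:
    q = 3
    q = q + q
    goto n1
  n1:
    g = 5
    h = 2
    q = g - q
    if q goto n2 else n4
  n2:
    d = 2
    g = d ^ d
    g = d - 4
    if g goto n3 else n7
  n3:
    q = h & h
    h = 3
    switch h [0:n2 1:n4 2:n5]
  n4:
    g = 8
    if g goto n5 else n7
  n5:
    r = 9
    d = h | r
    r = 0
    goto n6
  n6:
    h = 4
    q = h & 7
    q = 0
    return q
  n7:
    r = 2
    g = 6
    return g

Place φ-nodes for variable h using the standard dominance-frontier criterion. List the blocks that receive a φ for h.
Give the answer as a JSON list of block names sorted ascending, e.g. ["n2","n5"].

idom tree: n1←n0 n2←n1 n3←n2 n4←n1 n5←n1 n6←n5 n7←n1
Dom∩ at merges:
  n2: preds {n1,n3}: {n0,n1} ∩ {n0,n1,n2,n3} = {n0,n1}; idom=n1
  n4: preds {n1,n3}: {n0,n1} ∩ {n0,n1,n2,n3} = {n0,n1}; idom=n1
  n5: preds {n3,n4}: {n0,n1,n2,n3} ∩ {n0,n1,n4} = {n0,n1}; idom=n1
  n7: preds {n2,n4}: {n0,n1,n2} ∩ {n0,n1,n4} = {n0,n1}; idom=n1

DF walk-up:
  join n2 pred n1: · stop@n1
  join n2 pred n3: n3→n2 stop@n1
  join n4 pred n1: · stop@n1
  join n4 pred n3: n3→n2 stop@n1
  join n5 pred n3: n3→n2 stop@n1
  join n5 pred n4: n4 stop@n1
  join n7 pred n2: n2 stop@n1
  join n7 pred n4: n4 stop@n1
  DF(n0)=∅
  DF(n1)=∅
  DF(n2)={n2,n4,n5,n7}
  DF(n3)={n2,n4,n5}
  DF(n4)={n5,n7}
  DF(n5)=∅
  DF(n6)=∅
  DF(n7)=∅

φ for h: defs {n1,n3,n6}
  DF⁺ = {n2,n4,n5,n7}

Answer: ["n2", "n4", "n5", "n7"]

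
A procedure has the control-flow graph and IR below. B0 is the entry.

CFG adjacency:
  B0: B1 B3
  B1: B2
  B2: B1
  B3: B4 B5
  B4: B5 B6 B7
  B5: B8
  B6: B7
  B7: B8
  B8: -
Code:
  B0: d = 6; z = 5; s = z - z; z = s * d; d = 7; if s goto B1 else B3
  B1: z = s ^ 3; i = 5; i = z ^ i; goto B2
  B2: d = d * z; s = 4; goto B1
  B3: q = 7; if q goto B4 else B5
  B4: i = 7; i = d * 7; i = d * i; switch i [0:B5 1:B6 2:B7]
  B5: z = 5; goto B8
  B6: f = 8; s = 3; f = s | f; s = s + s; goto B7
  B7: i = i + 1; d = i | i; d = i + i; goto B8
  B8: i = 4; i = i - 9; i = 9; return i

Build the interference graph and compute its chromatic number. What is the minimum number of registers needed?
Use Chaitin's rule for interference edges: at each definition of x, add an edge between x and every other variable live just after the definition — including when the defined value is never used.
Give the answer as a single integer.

def/use:
  B0: {d,s,z} / ∅
  B1: {i,z} / {s}
  B2: {d,s} / {d,z}
  B3: {q} / ∅
  B4: {i} / {d}
  B5: {z} / ∅
  B6: {f,s} / ∅
  B7: {d,i} / {i}
  B8: {i} / ∅

Live sets:
  B0 li=∅ lo={d,s}
  B1 li={d,s} lo={d,z}
  B2 li={d,z} lo={d,s}
  B3 li={d} lo={d}
  B4 li={d} lo={i}
  B5 li=∅ lo=∅
  B6 li={i} lo={i}
  B7 li={i} lo=∅
  B8 li=∅ lo=∅

Conflict graph:
  d↔{i,q,s,z}
  f↔{i,s}
  i↔{d,f,s,z}
  q↔{d}
  s↔{d,f,i,z}
  z↔{d,i,s}

Registers:
  clique {d,i,s,z} ⇒ need ≥ 4
  4-colouring: r0={d,f}  r1={i,q}  r2={s}  r3={z}
  χ = 4

Answer: 4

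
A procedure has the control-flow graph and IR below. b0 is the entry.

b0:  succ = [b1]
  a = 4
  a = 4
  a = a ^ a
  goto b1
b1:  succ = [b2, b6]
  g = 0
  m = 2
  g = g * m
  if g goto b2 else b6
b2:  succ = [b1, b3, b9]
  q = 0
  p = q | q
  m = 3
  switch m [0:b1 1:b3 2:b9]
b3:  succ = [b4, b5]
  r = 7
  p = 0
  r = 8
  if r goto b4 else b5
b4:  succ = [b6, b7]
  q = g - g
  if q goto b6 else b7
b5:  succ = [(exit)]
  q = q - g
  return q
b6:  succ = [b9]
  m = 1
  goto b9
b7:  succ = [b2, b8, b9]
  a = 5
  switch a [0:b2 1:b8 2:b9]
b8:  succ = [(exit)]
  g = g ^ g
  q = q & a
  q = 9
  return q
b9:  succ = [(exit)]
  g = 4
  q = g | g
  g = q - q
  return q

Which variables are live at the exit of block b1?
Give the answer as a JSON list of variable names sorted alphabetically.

Block summaries:
  b0: def={a} ue=∅
  b1: def={g,m} ue=∅
  b2: def={m,p,q} ue=∅
  b3: def={p,r} ue=∅
  b4: def={q} ue={g}
  b5: def={q} ue={g,q}
  b6: def={m} ue=∅
  b7: def={a} ue=∅
  b8: def={g,q} ue={a,g,q}
  b9: def={g,q} ue=∅

Backward fixpoint:
  b0 li=∅ lo=∅
  b1 li=∅ lo={g}
  b2 li={g} lo={g,q}
  b3 li={g,q} lo={g,q}
  b4 li={g} lo={g,q}
  b5 li={g,q} lo=∅
  b6 li=∅ lo=∅
  b7 li={g,q} lo={a,g,q}
  b8 li={a,g,q} lo=∅
  b9 li=∅ lo=∅

live-out(b1) = ["g"]

Answer: ["g"]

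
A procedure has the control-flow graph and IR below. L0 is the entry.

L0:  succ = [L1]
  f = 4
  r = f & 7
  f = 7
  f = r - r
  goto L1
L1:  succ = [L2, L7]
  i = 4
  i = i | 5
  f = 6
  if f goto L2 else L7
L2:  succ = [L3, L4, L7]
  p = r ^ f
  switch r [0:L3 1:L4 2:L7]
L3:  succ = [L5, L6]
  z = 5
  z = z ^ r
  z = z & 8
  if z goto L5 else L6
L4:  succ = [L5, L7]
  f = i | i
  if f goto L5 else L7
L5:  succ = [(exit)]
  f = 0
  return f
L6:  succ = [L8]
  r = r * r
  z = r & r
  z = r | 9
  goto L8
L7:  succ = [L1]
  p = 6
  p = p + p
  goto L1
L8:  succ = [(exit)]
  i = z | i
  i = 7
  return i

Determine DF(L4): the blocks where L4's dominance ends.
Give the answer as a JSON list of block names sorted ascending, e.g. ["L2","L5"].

Answer: ["L5", "L7"]

Derivation:
idom tree: L1←L0 L2←L1 L3←L2 L4←L2 L5←L2 L6←L3 L7←L1 L8←L6
Join-block Dom:
  L1: preds {L0,L7}: {L0} ∩ {L0,L1,L7} = {L0}; idom=L0
  L5: preds {L3,L4}: {L0,L1,L2,L3} ∩ {L0,L1,L2,L4} = {L0,L1,L2}; idom=L2
  L7: preds {L1,L2,L4}: {L0,L1} ∩ {L0,L1,L2} ∩ {L0,L1,L2,L4} = {L0,L1}; idom=L1

DF derivation:
  join L1 pred L0: · stop@L0
  join L1 pred L7: L7→L1 stop@L0
  join L5 pred L3: L3 stop@L2
  join L5 pred L4: L4 stop@L2
  join L7 pred L1: · stop@L1
  join L7 pred L2: L2 stop@L1
  join L7 pred L4: L4→L2 stop@L1
  DF(L0)=∅
  DF(L1)={L1}
  DF(L2)={L7}
  DF(L3)={L5}
  DF(L4)={L5,L7}
  DF(L5)=∅
  DF(L6)=∅
  DF(L7)={L1}
  DF(L8)=∅

DF(L4) = ["L5", "L7"]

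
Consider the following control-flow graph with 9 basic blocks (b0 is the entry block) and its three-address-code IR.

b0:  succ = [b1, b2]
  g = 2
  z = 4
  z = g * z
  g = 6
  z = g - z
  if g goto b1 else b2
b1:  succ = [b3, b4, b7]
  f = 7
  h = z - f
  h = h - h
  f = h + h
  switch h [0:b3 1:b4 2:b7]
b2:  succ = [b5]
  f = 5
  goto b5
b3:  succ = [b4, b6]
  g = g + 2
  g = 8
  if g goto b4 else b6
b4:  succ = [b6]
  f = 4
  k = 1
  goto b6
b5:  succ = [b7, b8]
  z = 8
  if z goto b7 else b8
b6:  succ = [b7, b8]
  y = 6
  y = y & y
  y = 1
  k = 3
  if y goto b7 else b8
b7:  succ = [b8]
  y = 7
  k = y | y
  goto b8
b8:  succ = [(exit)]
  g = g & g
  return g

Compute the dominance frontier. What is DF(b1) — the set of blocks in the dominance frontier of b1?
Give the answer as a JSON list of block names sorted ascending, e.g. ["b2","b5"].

Answer: ["b7", "b8"]

Analysis:
idom tree: b1←b0 b2←b0 b3←b1 b4←b1 b5←b2 b6←b1 b7←b0 b8←b0
Dom∩ at merges:
  b4: preds {b1,b3}: {b0,b1} ∩ {b0,b1,b3} = {b0,b1}; idom=b1
  b6: preds {b3,b4}: {b0,b1,b3} ∩ {b0,b1,b4} = {b0,b1}; idom=b1
  b7: preds {b1,b5,b6}: {b0,b1} ∩ {b0,b2,b5} ∩ {b0,b1,b6} = {b0}; idom=b0
  b8: preds {b5,b6,b7}: {b0,b2,b5} ∩ {b0,b1,b6} ∩ {b0,b7} = {b0}; idom=b0

DF walk-up:
  b4←b1: walk · to b1
  b4←b3: walk b3 to b1
  b6←b3: walk b3 to b1
  b6←b4: walk b4 to b1
  b7←b1: walk b1 to b0
  b7←b5: walk b5→b2 to b0
  b7←b6: walk b6→b1 to b0
  b8←b5: walk b5→b2 to b0
  b8←b6: walk b6→b1 to b0
  b8←b7: walk b7 to b0
  b0 → ∅
  b1 → {b7,b8}
  b2 → {b7,b8}
  b3 → {b4,b6}
  b4 → {b6}
  b5 → {b7,b8}
  b6 → {b7,b8}
  b7 → {b8}
  b8 → ∅

DF(b1) = ["b7", "b8"]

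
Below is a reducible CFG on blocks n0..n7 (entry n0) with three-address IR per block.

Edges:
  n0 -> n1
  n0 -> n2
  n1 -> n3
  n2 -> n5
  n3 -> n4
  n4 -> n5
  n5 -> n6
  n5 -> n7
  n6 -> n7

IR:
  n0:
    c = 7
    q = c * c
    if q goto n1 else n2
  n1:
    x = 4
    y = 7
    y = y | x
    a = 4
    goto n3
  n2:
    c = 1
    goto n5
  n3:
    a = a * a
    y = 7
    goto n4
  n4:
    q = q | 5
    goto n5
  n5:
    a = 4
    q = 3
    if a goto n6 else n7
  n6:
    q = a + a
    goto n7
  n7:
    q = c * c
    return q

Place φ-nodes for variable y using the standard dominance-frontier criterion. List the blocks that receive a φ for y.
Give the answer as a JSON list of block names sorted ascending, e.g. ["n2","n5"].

Answer: ["n5"]

Derivation:
idom tree: n1←n0 n2←n0 n3←n1 n4←n3 n5←n0 n6←n5 n7←n5
Dom∩ at merges:
  n5: preds {n2,n4}: {n0,n2} ∩ {n0,n1,n3,n4} = {n0}; idom=n0
  n7: preds {n5,n6}: {n0,n5} ∩ {n0,n5,n6} = {n0,n5}; idom=n5

DF walk-up:
  join n5 pred n2: n2 stop@n0
  join n5 pred n4: n4→n3→n1 stop@n0
  join n7 pred n5: · stop@n5
  join n7 pred n6: n6 stop@n5
  DF(n0)=∅
  DF(n1)={n5}
  DF(n2)={n5}
  DF(n3)={n5}
  DF(n4)={n5}
  DF(n5)=∅
  DF(n6)={n7}
  DF(n7)=∅

φ for y: defs {n1,n3}
  DF⁺ = {n5}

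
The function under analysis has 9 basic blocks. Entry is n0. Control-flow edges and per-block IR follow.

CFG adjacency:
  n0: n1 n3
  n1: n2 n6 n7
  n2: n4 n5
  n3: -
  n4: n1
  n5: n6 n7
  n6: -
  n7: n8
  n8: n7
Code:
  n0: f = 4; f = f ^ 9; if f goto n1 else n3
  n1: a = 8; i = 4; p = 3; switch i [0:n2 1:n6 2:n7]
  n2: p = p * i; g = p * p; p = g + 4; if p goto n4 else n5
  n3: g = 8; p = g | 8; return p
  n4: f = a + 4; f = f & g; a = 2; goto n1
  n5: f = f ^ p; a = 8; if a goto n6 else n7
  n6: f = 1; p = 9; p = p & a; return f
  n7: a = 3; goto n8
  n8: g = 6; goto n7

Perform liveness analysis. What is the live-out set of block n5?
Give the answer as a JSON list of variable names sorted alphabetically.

Block summaries:
  n0: {f} / ∅
  n1: {a,i,p} / ∅
  n2: {g,p} / {i,p}
  n3: {g,p} / ∅
  n4: {a,f} / {a,g}
  n5: {a,f} / {f,p}
  n6: {f,p} / {a}
  n7: {a} / ∅
  n8: {g} / ∅

Liveness:
  n0 li=∅ lo={f}
  n1 li={f} lo={a,f,i,p}
  n2 li={a,f,i,p} lo={a,f,g,p}
  n3 li=∅ lo=∅
  n4 li={a,g} lo={f}
  n5 li={f,p} lo={a}
  n6 li={a} lo=∅
  n7 li=∅ lo=∅
  n8 li=∅ lo=∅

live-out(n5) = ["a"]

Answer: ["a"]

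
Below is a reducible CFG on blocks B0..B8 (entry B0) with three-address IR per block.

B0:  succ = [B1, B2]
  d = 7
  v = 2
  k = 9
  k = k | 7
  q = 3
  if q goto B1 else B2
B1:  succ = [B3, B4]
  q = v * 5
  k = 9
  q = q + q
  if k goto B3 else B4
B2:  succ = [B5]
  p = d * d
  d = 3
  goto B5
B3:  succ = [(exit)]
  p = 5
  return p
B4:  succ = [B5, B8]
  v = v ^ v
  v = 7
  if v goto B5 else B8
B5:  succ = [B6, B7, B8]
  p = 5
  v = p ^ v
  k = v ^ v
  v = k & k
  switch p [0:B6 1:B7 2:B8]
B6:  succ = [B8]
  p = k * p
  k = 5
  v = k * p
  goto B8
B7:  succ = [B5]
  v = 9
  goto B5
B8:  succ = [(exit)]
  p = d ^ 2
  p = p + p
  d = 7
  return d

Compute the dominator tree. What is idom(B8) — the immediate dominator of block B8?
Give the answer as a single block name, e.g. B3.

idom tree: B1←B0 B2←B0 B3←B1 B4←B1 B5←B0 B6←B5 B7←B5 B8←B0
Join-block Dom:
  B5: preds {B2,B4,B7}: {B0,B2} ∩ {B0,B1,B4} ∩ {B0,B5,B7} = {B0}; idom=B0
  B8: preds {B4,B5,B6}: {B0,B1,B4} ∩ {B0,B5} ∩ {B0,B5,B6} = {B0}; idom=B0

idom(B8) = B0

Answer: B0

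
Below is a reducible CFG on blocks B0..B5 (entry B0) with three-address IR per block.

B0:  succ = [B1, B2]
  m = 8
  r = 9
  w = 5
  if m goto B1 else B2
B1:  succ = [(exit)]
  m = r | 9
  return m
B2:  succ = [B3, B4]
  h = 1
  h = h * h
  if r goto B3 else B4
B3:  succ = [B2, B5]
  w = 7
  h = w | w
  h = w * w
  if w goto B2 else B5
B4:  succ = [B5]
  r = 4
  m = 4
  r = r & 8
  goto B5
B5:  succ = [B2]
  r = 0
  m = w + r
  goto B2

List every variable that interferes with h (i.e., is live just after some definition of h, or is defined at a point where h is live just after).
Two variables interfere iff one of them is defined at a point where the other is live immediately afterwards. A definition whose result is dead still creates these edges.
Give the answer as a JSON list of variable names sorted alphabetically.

Answer: ["r", "w"]

Derivation:
Block summaries:
  B0: {m,r,w} / ∅
  B1: {m} / {r}
  B2: {h} / {r}
  B3: {h,w} / ∅
  B4: {m,r} / ∅
  B5: {m,r} / {w}

Liveness:
  B0: in=∅ out={r,w}
  B1: in={r} out=∅
  B2: in={r,w} out={r,w}
  B3: in={r} out={r,w}
  B4: in={w} out={w}
  B5: in={w} out={r,w}

Interfere edges:
  h: {r,w}
  m: {r,w}
  r: {h,m,w}
  w: {h,m,r}

N(h) = ["r", "w"]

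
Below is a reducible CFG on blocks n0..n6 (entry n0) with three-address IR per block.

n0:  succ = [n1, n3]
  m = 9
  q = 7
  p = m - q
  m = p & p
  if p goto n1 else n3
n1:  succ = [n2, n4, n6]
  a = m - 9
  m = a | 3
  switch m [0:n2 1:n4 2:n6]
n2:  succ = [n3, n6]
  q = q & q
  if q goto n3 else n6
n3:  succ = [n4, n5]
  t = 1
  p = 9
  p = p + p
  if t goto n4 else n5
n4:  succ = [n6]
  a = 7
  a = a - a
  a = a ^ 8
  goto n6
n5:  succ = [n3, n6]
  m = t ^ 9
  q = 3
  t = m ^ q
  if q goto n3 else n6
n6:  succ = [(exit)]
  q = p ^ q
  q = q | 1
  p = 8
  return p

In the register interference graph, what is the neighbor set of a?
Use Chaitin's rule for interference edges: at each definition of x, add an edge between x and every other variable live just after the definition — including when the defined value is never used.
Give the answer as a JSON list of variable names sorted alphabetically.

Answer: ["p", "q"]

Working:
Block summaries:
  n0 def {m,p,q} use ∅
  n1 def {a,m} use {m}
  n2 def {q} use {q}
  n3 def {p,t} use ∅
  n4 def {a} use ∅
  n5 def {m,q,t} use {t}
  n6 def {p,q} use {p,q}

Backward fixpoint:
  n0 li=∅ lo={m,p,q}
  n1 li={m,p,q} lo={p,q}
  n2 li={p,q} lo={p,q}
  n3 li={q} lo={p,q,t}
  n4 li={p,q} lo={p,q}
  n5 li={p,t} lo={p,q}
  n6 li={p,q} lo=∅

Conflict graph:
  a: {p,q}
  m: {p,q}
  p: {a,m,q,t}
  q: {a,m,p,t}
  t: {p,q}

N(a) = ["p", "q"]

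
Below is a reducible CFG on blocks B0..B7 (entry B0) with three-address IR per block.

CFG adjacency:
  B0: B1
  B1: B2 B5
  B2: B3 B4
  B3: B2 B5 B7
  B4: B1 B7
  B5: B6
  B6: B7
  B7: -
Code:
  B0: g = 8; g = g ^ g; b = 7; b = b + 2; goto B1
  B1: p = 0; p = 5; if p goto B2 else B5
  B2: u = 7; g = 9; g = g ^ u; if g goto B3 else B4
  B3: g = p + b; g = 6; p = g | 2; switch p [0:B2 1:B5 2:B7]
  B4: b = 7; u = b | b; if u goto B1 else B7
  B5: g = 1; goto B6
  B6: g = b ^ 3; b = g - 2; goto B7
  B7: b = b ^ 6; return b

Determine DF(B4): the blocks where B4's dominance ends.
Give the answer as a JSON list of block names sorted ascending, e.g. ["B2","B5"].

Answer: ["B1", "B7"]

Derivation:
idom tree: B1←B0 B2←B1 B3←B2 B4←B2 B5←B1 B6←B5 B7←B1
Dom∩ at merges:
  B1: preds {B0,B4}: {B0} ∩ {B0,B1,B2,B4} = {B0}; idom=B0
  B2: preds {B1,B3}: {B0,B1} ∩ {B0,B1,B2,B3} = {B0,B1}; idom=B1
  B5: preds {B1,B3}: {B0,B1} ∩ {B0,B1,B2,B3} = {B0,B1}; idom=B1
  B7: preds {B3,B4,B6}: {B0,B1,B2,B3} ∩ {B0,B1,B2,B4} ∩ {B0,B1,B5,B6} = {B0,B1}; idom=B1

DF walk-up:
  join B1 pred B0: · stop@B0
  join B1 pred B4: B4→B2→B1 stop@B0
  join B2 pred B1: · stop@B1
  join B2 pred B3: B3→B2 stop@B1
  join B5 pred B1: · stop@B1
  join B5 pred B3: B3→B2 stop@B1
  join B7 pred B3: B3→B2 stop@B1
  join B7 pred B4: B4→B2 stop@B1
  join B7 pred B6: B6→B5 stop@B1
  B0: DF=∅
  B1: DF={B1}
  B2: DF={B1,B2,B5,B7}
  B3: DF={B2,B5,B7}
  B4: DF={B1,B7}
  B5: DF={B7}
  B6: DF={B7}
  B7: DF=∅

DF(B4) = ["B1", "B7"]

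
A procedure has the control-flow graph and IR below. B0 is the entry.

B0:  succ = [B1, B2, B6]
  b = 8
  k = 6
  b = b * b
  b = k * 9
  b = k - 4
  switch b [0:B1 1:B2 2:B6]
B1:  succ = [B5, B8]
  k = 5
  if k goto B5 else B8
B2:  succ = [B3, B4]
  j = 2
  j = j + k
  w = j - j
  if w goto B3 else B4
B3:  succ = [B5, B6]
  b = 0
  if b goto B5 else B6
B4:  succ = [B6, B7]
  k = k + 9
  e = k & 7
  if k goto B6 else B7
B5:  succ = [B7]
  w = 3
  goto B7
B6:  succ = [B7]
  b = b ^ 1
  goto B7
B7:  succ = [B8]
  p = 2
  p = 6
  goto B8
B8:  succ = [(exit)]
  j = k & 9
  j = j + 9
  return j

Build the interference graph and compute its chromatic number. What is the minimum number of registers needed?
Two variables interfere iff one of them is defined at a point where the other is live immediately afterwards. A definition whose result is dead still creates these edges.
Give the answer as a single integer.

Per-block:
  B0: def={b,k} ue=∅
  B1: def={k} ue=∅
  B2: def={j,w} ue={k}
  B3: def={b} ue=∅
  B4: def={e,k} ue={k}
  B5: def={w} ue=∅
  B6: def={b} ue={b}
  B7: def={p} ue=∅
  B8: def={j} ue={k}

Liveness:
  live B0: ∅→{b,k}
  live B1: ∅→{k}
  live B2: {b,k}→{b,k}
  live B3: {k}→{b,k}
  live B4: {b,k}→{b,k}
  live B5: {k}→{k}
  live B6: {b,k}→{k}
  live B7: {k}→{k}
  live B8: {k}→∅

Interference:
  b: {e,j,k,w}
  e: {b,k}
  j: {b,k}
  k: {b,e,j,p,w}
  p: {k}
  w: {b,k}

Chromatic number:
  lower bound: {b,e,k} mutually conflict ⇒ χ ≥ 3
  assign b→R1 e→R2 j→R2 k→R0 p→R1 w→R2 — no edge inside a register ⇒ χ ≤ 3
  χ = 3

Answer: 3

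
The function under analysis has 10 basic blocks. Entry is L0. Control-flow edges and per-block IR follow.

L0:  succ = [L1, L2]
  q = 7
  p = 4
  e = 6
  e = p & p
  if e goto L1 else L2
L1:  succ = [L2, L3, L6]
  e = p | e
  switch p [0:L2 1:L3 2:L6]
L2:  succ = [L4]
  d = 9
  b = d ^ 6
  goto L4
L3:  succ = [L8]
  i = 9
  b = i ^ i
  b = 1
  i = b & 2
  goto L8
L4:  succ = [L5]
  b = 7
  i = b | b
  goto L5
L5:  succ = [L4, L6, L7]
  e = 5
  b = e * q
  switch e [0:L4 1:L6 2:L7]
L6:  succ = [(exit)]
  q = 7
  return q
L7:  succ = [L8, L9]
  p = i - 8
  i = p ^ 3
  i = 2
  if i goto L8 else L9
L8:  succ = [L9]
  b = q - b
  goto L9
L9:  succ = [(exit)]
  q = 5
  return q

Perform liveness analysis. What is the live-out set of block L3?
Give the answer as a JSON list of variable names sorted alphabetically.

Block summaries:
  L0 def {e,p,q} use ∅
  L1 def {e} use {e,p}
  L2 def {b,d} use ∅
  L3 def {b,i} use ∅
  L4 def {b,i} use ∅
  L5 def {b,e} use {q}
  L6 def {q} use ∅
  L7 def {i,p} use {i}
  L8 def {b} use {b,q}
  L9 def {q} use ∅

Liveness:
  L0: in=∅ out={e,p,q}
  L1: in={e,p,q} out={q}
  L2: in={q} out={q}
  L3: in={q} out={b,q}
  L4: in={q} out={i,q}
  L5: in={i,q} out={b,i,q}
  L6: in=∅ out=∅
  L7: in={b,i,q} out={b,q}
  L8: in={b,q} out=∅
  L9: in=∅ out=∅

live-out(L3) = ["b", "q"]

Answer: ["b", "q"]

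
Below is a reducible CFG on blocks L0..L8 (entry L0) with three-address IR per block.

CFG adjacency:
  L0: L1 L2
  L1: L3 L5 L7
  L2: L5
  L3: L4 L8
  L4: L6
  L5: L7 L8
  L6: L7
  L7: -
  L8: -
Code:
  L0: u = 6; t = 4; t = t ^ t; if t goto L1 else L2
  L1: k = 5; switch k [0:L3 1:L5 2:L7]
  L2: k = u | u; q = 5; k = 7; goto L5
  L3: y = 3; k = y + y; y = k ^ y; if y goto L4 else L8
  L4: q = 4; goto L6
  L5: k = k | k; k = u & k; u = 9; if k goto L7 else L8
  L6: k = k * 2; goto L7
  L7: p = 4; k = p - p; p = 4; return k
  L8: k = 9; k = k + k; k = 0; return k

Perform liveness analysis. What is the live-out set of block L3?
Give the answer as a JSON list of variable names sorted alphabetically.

Answer: ["k"]

Derivation:
Block summaries:
  L0 def {t,u} use ∅
  L1 def {k} use ∅
  L2 def {k,q} use {u}
  L3 def {k,y} use ∅
  L4 def {q} use ∅
  L5 def {k,u} use {k,u}
  L6 def {k} use {k}
  L7 def {k,p} use ∅
  L8 def {k} use ∅

Live sets:
  L0 li=∅ lo={u}
  L1 li={u} lo={k,u}
  L2 li={u} lo={k,u}
  L3 li=∅ lo={k}
  L4 li={k} lo={k}
  L5 li={k,u} lo=∅
  L6 li={k} lo=∅
  L7 li=∅ lo=∅
  L8 li=∅ lo=∅

live-out(L3) = ["k"]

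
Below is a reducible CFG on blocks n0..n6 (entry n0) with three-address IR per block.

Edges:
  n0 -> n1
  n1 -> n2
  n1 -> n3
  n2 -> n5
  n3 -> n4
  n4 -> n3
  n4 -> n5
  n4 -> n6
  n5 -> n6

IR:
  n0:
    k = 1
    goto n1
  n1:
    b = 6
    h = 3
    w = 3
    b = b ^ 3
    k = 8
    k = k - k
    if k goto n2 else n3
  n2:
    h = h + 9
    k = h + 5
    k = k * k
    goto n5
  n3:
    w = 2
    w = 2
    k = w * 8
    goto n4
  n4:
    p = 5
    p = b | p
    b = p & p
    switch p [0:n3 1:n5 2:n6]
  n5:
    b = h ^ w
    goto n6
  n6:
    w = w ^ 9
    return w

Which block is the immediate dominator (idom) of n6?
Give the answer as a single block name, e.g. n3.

Answer: n1

Analysis:
idom tree: n1←n0 n2←n1 n3←n1 n4←n3 n5←n1 n6←n1
Dom at joins:
  n3: preds {n1,n4}: {n0,n1} ∩ {n0,n1,n3,n4} = {n0,n1}; idom=n1
  n5: preds {n2,n4}: {n0,n1,n2} ∩ {n0,n1,n3,n4} = {n0,n1}; idom=n1
  n6: preds {n4,n5}: {n0,n1,n3,n4} ∩ {n0,n1,n5} = {n0,n1}; idom=n1

idom(n6) = n1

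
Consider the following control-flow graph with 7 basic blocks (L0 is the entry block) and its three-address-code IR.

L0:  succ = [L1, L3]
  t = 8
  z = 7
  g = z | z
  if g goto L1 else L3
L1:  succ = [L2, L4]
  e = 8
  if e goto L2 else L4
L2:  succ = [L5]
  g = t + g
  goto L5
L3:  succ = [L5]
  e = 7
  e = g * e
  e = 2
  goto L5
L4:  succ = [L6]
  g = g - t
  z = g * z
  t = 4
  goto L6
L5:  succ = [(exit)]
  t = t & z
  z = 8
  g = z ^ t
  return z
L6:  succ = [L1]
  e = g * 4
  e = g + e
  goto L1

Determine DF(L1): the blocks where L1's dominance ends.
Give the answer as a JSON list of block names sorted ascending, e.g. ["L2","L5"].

Answer: ["L1", "L5"]

Analysis:
idom tree: L1←L0 L2←L1 L3←L0 L4←L1 L5←L0 L6←L4
Join-block Dom:
  L1: preds {L0,L6}: {L0} ∩ {L0,L1,L4,L6} = {L0}; idom=L0
  L5: preds {L2,L3}: {L0,L1,L2} ∩ {L0,L3} = {L0}; idom=L0

DF derivation:
  L1←L0: walk · to L0
  L1←L6: walk L6→L4→L1 to L0
  L5←L2: walk L2→L1 to L0
  L5←L3: walk L3 to L0
  L0: DF=∅
  L1: DF={L1,L5}
  L2: DF={L5}
  L3: DF={L5}
  L4: DF={L1}
  L5: DF=∅
  L6: DF={L1}

DF(L1) = ["L1", "L5"]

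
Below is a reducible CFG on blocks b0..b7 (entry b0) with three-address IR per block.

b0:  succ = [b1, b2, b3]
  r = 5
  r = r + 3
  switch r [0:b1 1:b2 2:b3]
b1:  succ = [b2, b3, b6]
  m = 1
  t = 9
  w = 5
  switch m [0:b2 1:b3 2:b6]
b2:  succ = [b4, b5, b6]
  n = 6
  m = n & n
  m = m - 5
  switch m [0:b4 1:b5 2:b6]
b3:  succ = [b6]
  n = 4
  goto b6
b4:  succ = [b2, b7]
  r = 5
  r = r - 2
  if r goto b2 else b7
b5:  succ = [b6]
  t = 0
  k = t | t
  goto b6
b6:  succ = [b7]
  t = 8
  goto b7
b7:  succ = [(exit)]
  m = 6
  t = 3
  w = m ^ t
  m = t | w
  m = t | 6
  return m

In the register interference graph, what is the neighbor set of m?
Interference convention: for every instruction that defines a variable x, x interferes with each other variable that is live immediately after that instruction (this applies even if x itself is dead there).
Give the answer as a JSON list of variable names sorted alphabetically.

Per-block:
  b0 def {r} use ∅
  b1 def {m,t,w} use ∅
  b2 def {m,n} use ∅
  b3 def {n} use ∅
  b4 def {r} use ∅
  b5 def {k,t} use ∅
  b6 def {t} use ∅
  b7 def {m,t,w} use ∅

Liveness:
  b0 li=∅ lo=∅
  b1 li=∅ lo=∅
  b2 li=∅ lo=∅
  b3 li=∅ lo=∅
  b4 li=∅ lo=∅
  b5 li=∅ lo=∅
  b6 li=∅ lo=∅
  b7 li=∅ lo=∅

Interfere edges:
  k↔∅
  m↔{t,w}
  n↔∅
  r↔∅
  t↔{m,w}
  w↔{m,t}

N(m) = ["t", "w"]

Answer: ["t", "w"]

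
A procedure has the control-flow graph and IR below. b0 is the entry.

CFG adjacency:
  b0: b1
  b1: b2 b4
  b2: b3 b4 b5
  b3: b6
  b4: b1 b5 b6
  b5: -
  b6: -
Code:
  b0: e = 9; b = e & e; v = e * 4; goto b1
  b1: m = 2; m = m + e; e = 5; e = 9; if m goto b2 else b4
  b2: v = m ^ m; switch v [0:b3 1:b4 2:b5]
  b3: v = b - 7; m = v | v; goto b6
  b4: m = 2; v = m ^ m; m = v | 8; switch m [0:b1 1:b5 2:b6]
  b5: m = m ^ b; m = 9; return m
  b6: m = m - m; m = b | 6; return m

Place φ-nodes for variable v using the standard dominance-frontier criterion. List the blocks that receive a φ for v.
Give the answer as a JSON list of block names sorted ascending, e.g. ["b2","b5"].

idom tree: b1←b0 b2←b1 b3←b2 b4←b1 b5←b1 b6←b1
Dom∩ at merges:
  b1: preds {b0,b4}: {b0} ∩ {b0,b1,b4} = {b0}; idom=b0
  b4: preds {b1,b2}: {b0,b1} ∩ {b0,b1,b2} = {b0,b1}; idom=b1
  b5: preds {b2,b4}: {b0,b1,b2} ∩ {b0,b1,b4} = {b0,b1}; idom=b1
  b6: preds {b3,b4}: {b0,b1,b2,b3} ∩ {b0,b1,b4} = {b0,b1}; idom=b1

Frontier:
  join b1 pred b0: · stop@b0
  join b1 pred b4: b4→b1 stop@b0
  join b4 pred b1: · stop@b1
  join b4 pred b2: b2 stop@b1
  join b5 pred b2: b2 stop@b1
  join b5 pred b4: b4 stop@b1
  join b6 pred b3: b3→b2 stop@b1
  join b6 pred b4: b4 stop@b1
  b0: DF=∅
  b1: DF={b1}
  b2: DF={b4,b5,b6}
  b3: DF={b6}
  b4: DF={b1,b5,b6}
  b5: DF=∅
  b6: DF=∅

φ for v: defs {b0,b2,b3,b4}
  DF⁺ = {b1,b4,b5,b6}

Answer: ["b1", "b4", "b5", "b6"]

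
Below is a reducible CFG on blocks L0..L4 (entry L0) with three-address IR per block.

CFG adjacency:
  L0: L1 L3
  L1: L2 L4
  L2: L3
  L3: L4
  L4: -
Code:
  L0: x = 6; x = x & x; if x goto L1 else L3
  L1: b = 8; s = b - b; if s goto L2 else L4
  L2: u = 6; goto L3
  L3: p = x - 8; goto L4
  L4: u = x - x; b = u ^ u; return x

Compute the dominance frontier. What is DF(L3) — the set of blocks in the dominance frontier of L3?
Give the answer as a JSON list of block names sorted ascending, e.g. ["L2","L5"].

idom tree: L1←L0 L2←L1 L3←L0 L4←L0
Dom at joins:
  L3: preds {L0,L2}: {L0} ∩ {L0,L1,L2} = {L0}; idom=L0
  L4: preds {L1,L3}: {L0,L1} ∩ {L0,L3} = {L0}; idom=L0

Frontier:
  L3←L0: walk · to L0
  L3←L2: walk L2→L1 to L0
  L4←L1: walk L1 to L0
  L4←L3: walk L3 to L0
  L0 → ∅
  L1 → {L3,L4}
  L2 → {L3}
  L3 → {L4}
  L4 → ∅

DF(L3) = ["L4"]

Answer: ["L4"]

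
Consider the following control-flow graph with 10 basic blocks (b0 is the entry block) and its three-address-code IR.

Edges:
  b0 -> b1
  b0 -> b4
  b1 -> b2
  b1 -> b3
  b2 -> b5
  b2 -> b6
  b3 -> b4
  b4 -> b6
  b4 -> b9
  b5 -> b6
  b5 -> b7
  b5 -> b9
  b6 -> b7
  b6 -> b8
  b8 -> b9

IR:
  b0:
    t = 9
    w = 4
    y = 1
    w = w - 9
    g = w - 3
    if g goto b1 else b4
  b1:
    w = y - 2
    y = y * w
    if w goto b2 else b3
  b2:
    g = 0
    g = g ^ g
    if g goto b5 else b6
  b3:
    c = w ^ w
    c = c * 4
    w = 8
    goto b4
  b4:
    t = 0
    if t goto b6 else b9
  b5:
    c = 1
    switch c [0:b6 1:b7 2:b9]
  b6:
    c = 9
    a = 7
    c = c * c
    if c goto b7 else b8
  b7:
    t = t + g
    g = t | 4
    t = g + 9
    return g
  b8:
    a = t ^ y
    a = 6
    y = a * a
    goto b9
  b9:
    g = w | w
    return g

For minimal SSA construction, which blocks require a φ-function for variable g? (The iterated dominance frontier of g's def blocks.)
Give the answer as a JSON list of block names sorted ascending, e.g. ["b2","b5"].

idom tree: b1←b0 b2←b1 b3←b1 b4←b0 b5←b2 b6←b0 b7←b0 b8←b6 b9←b0
Join-block Dom:
  b4: preds {b0,b3}: {b0} ∩ {b0,b1,b3} = {b0}; idom=b0
  b6: preds {b2,b4,b5}: {b0,b1,b2} ∩ {b0,b4} ∩ {b0,b1,b2,b5} = {b0}; idom=b0
  b7: preds {b5,b6}: {b0,b1,b2,b5} ∩ {b0,b6} = {b0}; idom=b0
  b9: preds {b4,b5,b8}: {b0,b4} ∩ {b0,b1,b2,b5} ∩ {b0,b6,b8} = {b0}; idom=b0

DF derivation:
  join b4 pred b0: · stop@b0
  join b4 pred b3: b3→b1 stop@b0
  join b6 pred b2: b2→b1 stop@b0
  join b6 pred b4: b4 stop@b0
  join b6 pred b5: b5→b2→b1 stop@b0
  join b7 pred b5: b5→b2→b1 stop@b0
  join b7 pred b6: b6 stop@b0
  join b9 pred b4: b4 stop@b0
  join b9 pred b5: b5→b2→b1 stop@b0
  join b9 pred b8: b8→b6 stop@b0
  b0: DF=∅
  b1: DF={b4,b6,b7,b9}
  b2: DF={b6,b7,b9}
  b3: DF={b4}
  b4: DF={b6,b9}
  b5: DF={b6,b7,b9}
  b6: DF={b7,b9}
  b7: DF=∅
  b8: DF={b9}
  b9: DF=∅

φ for g: defs {b0,b2,b7,b9}
  DF⁺ = {b6,b7,b9}

Answer: ["b6", "b7", "b9"]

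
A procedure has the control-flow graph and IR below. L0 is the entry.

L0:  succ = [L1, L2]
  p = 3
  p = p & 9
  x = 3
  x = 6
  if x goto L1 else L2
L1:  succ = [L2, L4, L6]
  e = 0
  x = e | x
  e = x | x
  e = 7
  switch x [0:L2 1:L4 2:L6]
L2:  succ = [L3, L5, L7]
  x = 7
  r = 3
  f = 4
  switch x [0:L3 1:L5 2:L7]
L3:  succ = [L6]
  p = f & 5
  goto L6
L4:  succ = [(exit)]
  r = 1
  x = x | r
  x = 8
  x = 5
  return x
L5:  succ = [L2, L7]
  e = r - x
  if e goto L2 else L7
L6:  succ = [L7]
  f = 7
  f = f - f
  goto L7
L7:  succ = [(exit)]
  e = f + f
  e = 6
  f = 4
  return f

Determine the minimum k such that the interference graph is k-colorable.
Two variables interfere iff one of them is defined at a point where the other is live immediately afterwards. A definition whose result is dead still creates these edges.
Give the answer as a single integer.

Answer: 3

Derivation:
Per-block:
  L0: def={p,x} ue=∅
  L1: def={e,x} ue={x}
  L2: def={f,r,x} ue=∅
  L3: def={p} ue={f}
  L4: def={r,x} ue={x}
  L5: def={e} ue={r,x}
  L6: def={f} ue=∅
  L7: def={e,f} ue={f}

Backward fixpoint:
  live L0: ∅→{x}
  live L1: {x}→{x}
  live L2: ∅→{f,r,x}
  live L3: {f}→∅
  live L4: {x}→∅
  live L5: {f,r,x}→{f}
  live L6: ∅→{f}
  live L7: {f}→∅

Interference:
  e↔{f,x}
  f↔{e,r,x}
  p↔∅
  r↔{f,x}
  x↔{e,f,r}

Registers:
  lower bound: {e,f,x} mutually conflict ⇒ χ ≥ 3
  3-colouring: R0={f,p}  R1={x}  R2={e,r}
  χ = 3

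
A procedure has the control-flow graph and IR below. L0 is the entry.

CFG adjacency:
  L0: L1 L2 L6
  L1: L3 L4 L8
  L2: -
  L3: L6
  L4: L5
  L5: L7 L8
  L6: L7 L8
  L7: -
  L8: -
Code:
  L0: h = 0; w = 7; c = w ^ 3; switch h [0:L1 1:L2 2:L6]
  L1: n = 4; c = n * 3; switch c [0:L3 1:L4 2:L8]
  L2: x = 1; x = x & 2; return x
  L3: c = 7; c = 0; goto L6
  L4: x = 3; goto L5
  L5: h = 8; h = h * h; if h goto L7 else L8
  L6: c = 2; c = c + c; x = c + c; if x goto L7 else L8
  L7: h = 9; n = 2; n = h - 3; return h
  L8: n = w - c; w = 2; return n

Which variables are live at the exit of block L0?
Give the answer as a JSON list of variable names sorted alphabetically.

Answer: ["w"]

Analysis:
def/use:
  L0: def={c,h,w} ue=∅
  L1: def={c,n} ue=∅
  L2: def={x} ue=∅
  L3: def={c} ue=∅
  L4: def={x} ue=∅
  L5: def={h} ue=∅
  L6: def={c,x} ue=∅
  L7: def={h,n} ue=∅
  L8: def={n,w} ue={c,w}

Backward fixpoint:
  L0 li=∅ lo={w}
  L1 li={w} lo={c,w}
  L2 li=∅ lo=∅
  L3 li={w} lo={w}
  L4 li={c,w} lo={c,w}
  L5 li={c,w} lo={c,w}
  L6 li={w} lo={c,w}
  L7 li=∅ lo=∅
  L8 li={c,w} lo=∅

live-out(L0) = ["w"]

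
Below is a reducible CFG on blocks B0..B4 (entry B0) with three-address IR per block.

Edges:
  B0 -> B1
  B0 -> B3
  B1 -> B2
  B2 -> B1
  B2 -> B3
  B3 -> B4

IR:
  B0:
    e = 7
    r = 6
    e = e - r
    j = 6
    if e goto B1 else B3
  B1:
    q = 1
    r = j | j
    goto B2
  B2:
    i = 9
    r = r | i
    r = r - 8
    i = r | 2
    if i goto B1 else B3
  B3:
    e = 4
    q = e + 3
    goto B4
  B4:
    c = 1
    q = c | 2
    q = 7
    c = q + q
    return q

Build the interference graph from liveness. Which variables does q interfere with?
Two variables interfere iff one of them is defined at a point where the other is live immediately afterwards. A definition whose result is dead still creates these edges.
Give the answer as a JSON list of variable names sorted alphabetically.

Answer: ["c", "j"]

Working:
Per-block:
  B0: def={e,j,r} ue=∅
  B1: def={q,r} ue={j}
  B2: def={i,r} ue={r}
  B3: def={e,q} ue=∅
  B4: def={c,q} ue=∅

Live sets:
  B0 li=∅ lo={j}
  B1 li={j} lo={j,r}
  B2 li={j,r} lo={j}
  B3 li=∅ lo=∅
  B4 li=∅ lo=∅

Interference:
  c↔{q}
  e↔{j,r}
  i↔{j,r}
  j↔{e,i,q,r}
  q↔{c,j}
  r↔{e,i,j}

N(q) = ["c", "j"]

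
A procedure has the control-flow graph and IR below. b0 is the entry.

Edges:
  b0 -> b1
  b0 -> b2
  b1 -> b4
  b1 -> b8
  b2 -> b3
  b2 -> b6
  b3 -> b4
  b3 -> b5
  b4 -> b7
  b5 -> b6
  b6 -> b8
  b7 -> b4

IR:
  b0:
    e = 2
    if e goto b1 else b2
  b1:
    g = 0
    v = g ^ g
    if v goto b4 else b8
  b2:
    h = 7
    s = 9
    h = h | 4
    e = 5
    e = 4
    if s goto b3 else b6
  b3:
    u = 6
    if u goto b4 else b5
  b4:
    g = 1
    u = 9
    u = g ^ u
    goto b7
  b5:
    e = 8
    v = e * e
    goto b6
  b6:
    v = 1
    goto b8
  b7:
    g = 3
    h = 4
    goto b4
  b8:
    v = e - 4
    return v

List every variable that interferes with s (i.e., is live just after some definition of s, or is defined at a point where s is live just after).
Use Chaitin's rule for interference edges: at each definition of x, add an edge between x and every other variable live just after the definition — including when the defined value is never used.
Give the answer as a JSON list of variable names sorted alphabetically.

Block summaries:
  b0 def {e} use ∅
  b1 def {g,v} use ∅
  b2 def {e,h,s} use ∅
  b3 def {u} use ∅
  b4 def {g,u} use ∅
  b5 def {e,v} use ∅
  b6 def {v} use ∅
  b7 def {g,h} use ∅
  b8 def {v} use {e}

Live sets:
  b0 li=∅ lo={e}
  b1 li={e} lo={e}
  b2 li=∅ lo={e}
  b3 li=∅ lo=∅
  b4 li=∅ lo=∅
  b5 li=∅ lo={e}
  b6 li={e} lo={e}
  b7 li=∅ lo=∅
  b8 li={e} lo=∅

Conflict graph:
  e: {g,s,v}
  g: {e,u}
  h: {s}
  s: {e,h}
  u: {g}
  v: {e}

N(s) = ["e", "h"]

Answer: ["e", "h"]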